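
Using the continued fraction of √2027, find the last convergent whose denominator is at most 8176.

√2027 = [45; 45, 90, …] (period length 2).
Convergents:
  p_0/q_0 = 45/1
  p_1/q_1 = 2026/45
  p_2/q_2 = 182385/4051
  p_3/q_3 = 8209351/182340
q_2 = 4051 ≤ 8176 < 182340 = q_3, so the answer is 182385/4051.

182385/4051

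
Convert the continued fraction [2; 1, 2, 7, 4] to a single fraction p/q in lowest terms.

Fold from the inside: start with 4/1.
  7 + 1/4 = 29/4
  2 + 4/29 = 62/29
  1 + 29/62 = 91/62
  2 + 62/91 = 244/91

244/91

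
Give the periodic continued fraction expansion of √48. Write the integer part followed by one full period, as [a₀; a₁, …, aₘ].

a₀ = ⌊√48⌋ = 6.
With m₀=0, d₀=1 and mₖ₊₁ = dₖaₖ − mₖ, dₖ₊₁ = (n − mₖ₊₁²)/dₖ, aₖ₊₁ = ⌊(a₀+mₖ₊₁)/dₖ₊₁⌋:
  k=1: m=6, d=12, a=1
  k=2: m=6, d=1, a=12
d=1 and a=2a₀=12 at k=2, so the next step gives (m, d) = (6, 12) again — its k=1 value — and the period has length 2.

[6; 1, 12]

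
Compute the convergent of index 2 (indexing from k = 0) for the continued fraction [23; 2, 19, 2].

Using pₖ = aₖpₖ₋₁ + pₖ₋₂, qₖ = aₖqₖ₋₁ + qₖ₋₂ (with p₋₁=1, p₋₂=0, q₋₁=0, q₋₂=1):
  k=0: a=23, p=23, q=1
  k=1: a=2, p=47, q=2
  k=2: a=19, p=916, q=39

916/39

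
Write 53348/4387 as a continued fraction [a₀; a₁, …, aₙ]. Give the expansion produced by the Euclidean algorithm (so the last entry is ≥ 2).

[12; 6, 4, 3, 7, 2, 3]

53348 = 12·4387 + 704
4387 = 6·704 + 163
704 = 4·163 + 52
163 = 3·52 + 7
52 = 7·7 + 3
7 = 2·3 + 1
3 = 3·1 + 0  (stop)
So 53348/4387 = [12; 6, 4, 3, 7, 2, 3].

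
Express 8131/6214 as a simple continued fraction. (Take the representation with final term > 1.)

8131 = 1*6214 + 1917
6214 = 3*1917 + 463
1917 = 4*463 + 65
463 = 7*65 + 8
65 = 8*8 + 1
8 = 8*1 + 0  (stop)
So 8131/6214 = [1; 3, 4, 7, 8, 8].

[1; 3, 4, 7, 8, 8]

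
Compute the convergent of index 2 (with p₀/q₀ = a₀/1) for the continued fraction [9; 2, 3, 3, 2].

66/7

Using pₖ = aₖpₖ₋₁ + pₖ₋₂, qₖ = aₖqₖ₋₁ + qₖ₋₂ (with p₋₁=1, p₋₂=0, q₋₁=0, q₋₂=1):
  k=0: a=9, p=9, q=1
  k=1: a=2, p=19, q=2
  k=2: a=3, p=66, q=7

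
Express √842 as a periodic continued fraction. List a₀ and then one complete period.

[29; 58]

a₀ = ⌊√842⌋ = 29.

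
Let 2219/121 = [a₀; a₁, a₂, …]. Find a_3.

2219 = 18·121 + 41   →  a_0 = 18
121 = 2·41 + 39   →  a_1 = 2
41 = 1·39 + 2   →  a_2 = 1
39 = 19·2 + 1   →  a_3 = 19

19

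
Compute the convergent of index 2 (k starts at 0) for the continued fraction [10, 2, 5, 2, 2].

115/11

Using pₖ = aₖpₖ₋₁ + pₖ₋₂, qₖ = aₖqₖ₋₁ + qₖ₋₂ (with p₋₁=1, p₋₂=0, q₋₁=0, q₋₂=1):
  k=0: a=10, p=10, q=1
  k=1: a=2, p=21, q=2
  k=2: a=5, p=115, q=11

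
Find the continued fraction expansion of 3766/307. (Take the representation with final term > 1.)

[12; 3, 1, 2, 1, 9, 2]

3766 = 12·307 + 82
307 = 3·82 + 61
82 = 1·61 + 21
61 = 2·21 + 19
21 = 1·19 + 2
19 = 9·2 + 1
2 = 2·1 + 0  (stop)
So 3766/307 = [12; 3, 1, 2, 1, 9, 2].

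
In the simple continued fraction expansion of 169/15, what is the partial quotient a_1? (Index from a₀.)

169 = 11·15 + 4   →  a_0 = 11
15 = 3·4 + 3   →  a_1 = 3

3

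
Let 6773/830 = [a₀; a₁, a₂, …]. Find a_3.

6773 = 8·830 + 133   →  a_0 = 8
830 = 6·133 + 32   →  a_1 = 6
133 = 4·32 + 5   →  a_2 = 4
32 = 6·5 + 2   →  a_3 = 6

6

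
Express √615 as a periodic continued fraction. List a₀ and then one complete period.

[24; 1, 3, 1, 48]

a₀ = ⌊√615⌋ = 24.
With m₀=0, d₀=1 and mₖ₊₁ = dₖaₖ − mₖ, dₖ₊₁ = (n − mₖ₊₁²)/dₖ, aₖ₊₁ = ⌊(a₀+mₖ₊₁)/dₖ₊₁⌋:
  k=1: m=24, d=39, a=1
  k=2: m=15, d=10, a=3
  k=3: m=15, d=39, a=1
  k=4: m=24, d=1, a=48
d=1 and a=2a₀=48 at k=4, so the next step gives (m, d) = (24, 39) again — its k=1 value — and the period has length 4.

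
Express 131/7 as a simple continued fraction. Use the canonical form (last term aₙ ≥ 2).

131 = 18·7 + 5
7 = 1·5 + 2
5 = 2·2 + 1
2 = 2·1 + 0  (stop)
So 131/7 = [18; 1, 2, 2].

[18; 1, 2, 2]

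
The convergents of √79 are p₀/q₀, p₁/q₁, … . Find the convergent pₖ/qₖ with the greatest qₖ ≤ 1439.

√79 = [8; 1, 7, 1, 16, …] (period length 4).
Convergents:
  p_0/q_0 = 8/1
  p_1/q_1 = 9/1
  p_2/q_2 = 71/8
  p_3/q_3 = 80/9
  p_4/q_4 = 1351/152
  p_5/q_5 = 1431/161
  p_6/q_6 = 11368/1279
  p_7/q_7 = 12799/1440
q_6 = 1279 ≤ 1439 < 1440 = q_7, so the answer is 11368/1279.

11368/1279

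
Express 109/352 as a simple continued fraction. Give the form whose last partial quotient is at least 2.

[0; 3, 4, 2, 1, 3, 2]

109 = 0×352 + 109
352 = 3×109 + 25
109 = 4×25 + 9
25 = 2×9 + 7
9 = 1×7 + 2
7 = 3×2 + 1
2 = 2×1 + 0  (stop)
So 109/352 = [0; 3, 4, 2, 1, 3, 2].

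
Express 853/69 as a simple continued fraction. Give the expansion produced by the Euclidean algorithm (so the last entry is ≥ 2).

853 = 12×69 + 25
69 = 2×25 + 19
25 = 1×19 + 6
19 = 3×6 + 1
6 = 6×1 + 0  (stop)
So 853/69 = [12; 2, 1, 3, 6].

[12; 2, 1, 3, 6]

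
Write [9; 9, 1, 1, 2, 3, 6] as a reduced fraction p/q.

Fold from the inside: start with 6/1.
  3 + 1/6 = 19/6
  2 + 6/19 = 44/19
  1 + 19/44 = 63/44
  1 + 44/63 = 107/63
  9 + 63/107 = 1026/107
  9 + 107/1026 = 9341/1026

9341/1026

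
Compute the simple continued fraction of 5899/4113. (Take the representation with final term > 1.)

5899 = 1*4113 + 1786
4113 = 2*1786 + 541
1786 = 3*541 + 163
541 = 3*163 + 52
163 = 3*52 + 7
52 = 7*7 + 3
7 = 2*3 + 1
3 = 3*1 + 0  (stop)
So 5899/4113 = [1; 2, 3, 3, 3, 7, 2, 3].

[1; 2, 3, 3, 3, 7, 2, 3]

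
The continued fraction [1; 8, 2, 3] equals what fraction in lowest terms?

Fold from the inside: start with 3/1.
  2 + 1/3 = 7/3
  8 + 3/7 = 59/7
  1 + 7/59 = 66/59

66/59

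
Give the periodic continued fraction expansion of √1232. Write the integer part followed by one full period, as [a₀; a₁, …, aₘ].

a₀ = ⌊√1232⌋ = 35.

[35; 10, 70]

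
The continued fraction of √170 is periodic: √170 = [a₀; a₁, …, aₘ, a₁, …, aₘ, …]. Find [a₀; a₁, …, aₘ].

a₀ = ⌊√170⌋ = 13.

[13; 26]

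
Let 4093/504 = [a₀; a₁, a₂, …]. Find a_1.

4093 = 8·504 + 61   →  a_0 = 8
504 = 8·61 + 16   →  a_1 = 8

8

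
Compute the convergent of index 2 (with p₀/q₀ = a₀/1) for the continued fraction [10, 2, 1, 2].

31/3

Using pₖ = aₖpₖ₋₁ + pₖ₋₂, qₖ = aₖqₖ₋₁ + qₖ₋₂ (with p₋₁=1, p₋₂=0, q₋₁=0, q₋₂=1):
  k=0: a=10, p=10, q=1
  k=1: a=2, p=21, q=2
  k=2: a=1, p=31, q=3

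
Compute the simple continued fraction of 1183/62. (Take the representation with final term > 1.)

1183 = 19*62 + 5
62 = 12*5 + 2
5 = 2*2 + 1
2 = 2*1 + 0  (stop)
So 1183/62 = [19; 12, 2, 2].

[19; 12, 2, 2]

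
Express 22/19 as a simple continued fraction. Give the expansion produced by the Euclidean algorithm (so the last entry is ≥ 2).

22 = 1·19 + 3
19 = 6·3 + 1
3 = 3·1 + 0  (stop)
So 22/19 = [1; 6, 3].

[1; 6, 3]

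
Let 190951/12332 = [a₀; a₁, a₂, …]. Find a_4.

4

190951 = 15·12332 + 5971   →  a_0 = 15
12332 = 2·5971 + 390   →  a_1 = 2
5971 = 15·390 + 121   →  a_2 = 15
390 = 3·121 + 27   →  a_3 = 3
121 = 4·27 + 13   →  a_4 = 4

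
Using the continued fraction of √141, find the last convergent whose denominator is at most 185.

√141 = [11; 1, 6, 1, 22, …] (period length 4).
Convergents:
  p_0/q_0 = 11/1
  p_1/q_1 = 12/1
  p_2/q_2 = 83/7
  p_3/q_3 = 95/8
  p_4/q_4 = 2173/183
  p_5/q_5 = 2268/191
q_4 = 183 ≤ 185 < 191 = q_5, so the answer is 2173/183.

2173/183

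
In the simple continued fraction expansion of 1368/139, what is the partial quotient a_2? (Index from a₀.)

1368 = 9·139 + 117   →  a_0 = 9
139 = 1·117 + 22   →  a_1 = 1
117 = 5·22 + 7   →  a_2 = 5

5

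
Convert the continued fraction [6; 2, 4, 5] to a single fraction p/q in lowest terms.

Using pₖ = aₖpₖ₋₁ + pₖ₋₂ and qₖ = aₖqₖ₋₁ + qₖ₋₂:
  k=0: a=6, p=6, q=1
  k=1: a=2, p=13, q=2
  k=2: a=4, p=58, q=9
  k=3: a=5, p=303, q=47

303/47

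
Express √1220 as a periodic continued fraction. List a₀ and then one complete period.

[34; 1, 12, 1, 68]

a₀ = ⌊√1220⌋ = 34.
With m₀=0, d₀=1 and mₖ₊₁ = dₖaₖ − mₖ, dₖ₊₁ = (n − mₖ₊₁²)/dₖ, aₖ₊₁ = ⌊(a₀+mₖ₊₁)/dₖ₊₁⌋:
  k=1: m=34, d=64, a=1
  k=2: m=30, d=5, a=12
  k=3: m=30, d=64, a=1
  k=4: m=34, d=1, a=68
d=1 and a=2a₀=68 at k=4, so the next step gives (m, d) = (34, 64) again — its k=1 value — and the period has length 4.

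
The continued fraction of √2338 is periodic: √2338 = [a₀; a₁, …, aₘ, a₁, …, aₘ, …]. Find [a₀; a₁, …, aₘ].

a₀ = ⌊√2338⌋ = 48.

[48; 2, 1, 5, 48, 5, 1, 2, 96]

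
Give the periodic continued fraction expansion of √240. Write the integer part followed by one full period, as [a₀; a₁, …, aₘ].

[15; 2, 30]

a₀ = ⌊√240⌋ = 15.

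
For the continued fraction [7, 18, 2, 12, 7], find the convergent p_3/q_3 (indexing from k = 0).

3259/462

Using pₖ = aₖpₖ₋₁ + pₖ₋₂, qₖ = aₖqₖ₋₁ + qₖ₋₂ (with p₋₁=1, p₋₂=0, q₋₁=0, q₋₂=1):
  k=0: a=7, p=7, q=1
  k=1: a=18, p=127, q=18
  k=2: a=2, p=261, q=37
  k=3: a=12, p=3259, q=462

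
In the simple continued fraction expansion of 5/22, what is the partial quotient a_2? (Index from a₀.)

5 = 0·22 + 5   →  a_0 = 0
22 = 4·5 + 2   →  a_1 = 4
5 = 2·2 + 1   →  a_2 = 2

2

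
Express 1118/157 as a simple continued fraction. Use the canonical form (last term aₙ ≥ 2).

1118 = 7·157 + 19
157 = 8·19 + 5
19 = 3·5 + 4
5 = 1·4 + 1
4 = 4·1 + 0  (stop)
So 1118/157 = [7; 8, 3, 1, 4].

[7; 8, 3, 1, 4]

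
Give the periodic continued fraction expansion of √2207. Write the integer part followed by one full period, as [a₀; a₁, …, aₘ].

a₀ = ⌊√2207⌋ = 46.

[46; 1, 45, 1, 92]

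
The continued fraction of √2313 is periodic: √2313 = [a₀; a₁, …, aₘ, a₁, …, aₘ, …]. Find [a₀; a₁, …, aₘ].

a₀ = ⌊√2313⌋ = 48.

[48; 10, 1, 2, 10, 2, 1, 10, 96]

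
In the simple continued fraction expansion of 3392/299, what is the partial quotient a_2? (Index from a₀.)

1

3392 = 11·299 + 103   →  a_0 = 11
299 = 2·103 + 93   →  a_1 = 2
103 = 1·93 + 10   →  a_2 = 1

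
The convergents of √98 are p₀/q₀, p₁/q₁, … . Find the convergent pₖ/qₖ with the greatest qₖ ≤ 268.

1970/199

√98 = [9; 1, 8, 1, 18, …] (period length 4).
Convergents:
  p_0/q_0 = 9/1
  p_1/q_1 = 10/1
  p_2/q_2 = 89/9
  p_3/q_3 = 99/10
  p_4/q_4 = 1871/189
  p_5/q_5 = 1970/199
  p_6/q_6 = 17631/1781
q_5 = 199 ≤ 268 < 1781 = q_6, so the answer is 1970/199.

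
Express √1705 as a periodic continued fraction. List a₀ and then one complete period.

a₀ = ⌊√1705⌋ = 41.
With m₀=0, d₀=1 and mₖ₊₁ = dₖaₖ − mₖ, dₖ₊₁ = (n − mₖ₊₁²)/dₖ, aₖ₊₁ = ⌊(a₀+mₖ₊₁)/dₖ₊₁⌋:
  k=1: m=41, d=24, a=3
  k=2: m=31, d=31, a=2
  k=3: m=31, d=24, a=3
  k=4: m=41, d=1, a=82
d=1 and a=2a₀=82 at k=4, so the next step gives (m, d) = (41, 24) again — its k=1 value — and the period has length 4.

[41; 3, 2, 3, 82]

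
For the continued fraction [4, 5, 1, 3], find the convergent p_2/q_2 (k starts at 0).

Using pₖ = aₖpₖ₋₁ + pₖ₋₂, qₖ = aₖqₖ₋₁ + qₖ₋₂ (with p₋₁=1, p₋₂=0, q₋₁=0, q₋₂=1):
  k=0: a=4, p=4, q=1
  k=1: a=5, p=21, q=5
  k=2: a=1, p=25, q=6

25/6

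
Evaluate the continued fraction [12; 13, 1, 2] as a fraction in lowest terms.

495/41

Using pₖ = aₖpₖ₋₁ + pₖ₋₂ and qₖ = aₖqₖ₋₁ + qₖ₋₂:
  k=0: a=12, p=12, q=1
  k=1: a=13, p=157, q=13
  k=2: a=1, p=169, q=14
  k=3: a=2, p=495, q=41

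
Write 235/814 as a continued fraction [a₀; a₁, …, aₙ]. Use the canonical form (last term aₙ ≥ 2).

235 = 0·814 + 235
814 = 3·235 + 109
235 = 2·109 + 17
109 = 6·17 + 7
17 = 2·7 + 3
7 = 2·3 + 1
3 = 3·1 + 0  (stop)
So 235/814 = [0; 3, 2, 6, 2, 2, 3].

[0; 3, 2, 6, 2, 2, 3]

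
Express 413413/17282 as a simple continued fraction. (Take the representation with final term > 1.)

413413 = 23×17282 + 15927
17282 = 1×15927 + 1355
15927 = 11×1355 + 1022
1355 = 1×1022 + 333
1022 = 3×333 + 23
333 = 14×23 + 11
23 = 2×11 + 1
11 = 11×1 + 0  (stop)
So 413413/17282 = [23; 1, 11, 1, 3, 14, 2, 11].

[23; 1, 11, 1, 3, 14, 2, 11]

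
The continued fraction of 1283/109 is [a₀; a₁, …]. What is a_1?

1283 = 11·109 + 84   →  a_0 = 11
109 = 1·84 + 25   →  a_1 = 1

1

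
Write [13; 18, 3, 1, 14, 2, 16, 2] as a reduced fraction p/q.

987529/75645

Fold from the inside: start with 2/1.
  16 + 1/2 = 33/2
  2 + 2/33 = 68/33
  14 + 33/68 = 985/68
  1 + 68/985 = 1053/985
  3 + 985/1053 = 4144/1053
  18 + 1053/4144 = 75645/4144
  13 + 4144/75645 = 987529/75645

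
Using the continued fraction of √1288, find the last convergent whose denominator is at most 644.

√1288 = [35; 1, 7, 1, 70, …] (period length 4).
Convergents:
  p_0/q_0 = 35/1
  p_1/q_1 = 36/1
  p_2/q_2 = 287/8
  p_3/q_3 = 323/9
  p_4/q_4 = 22897/638
  p_5/q_5 = 23220/647
q_4 = 638 ≤ 644 < 647 = q_5, so the answer is 22897/638.

22897/638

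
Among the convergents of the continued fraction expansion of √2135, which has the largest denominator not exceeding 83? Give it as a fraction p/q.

1571/34

√2135 = [46; 4, 1, 5, 1, 4, 92, …] (period length 6).
Convergents:
  p_0/q_0 = 46/1
  p_1/q_1 = 185/4
  p_2/q_2 = 231/5
  p_3/q_3 = 1340/29
  p_4/q_4 = 1571/34
  p_5/q_5 = 7624/165
q_4 = 34 ≤ 83 < 165 = q_5, so the answer is 1571/34.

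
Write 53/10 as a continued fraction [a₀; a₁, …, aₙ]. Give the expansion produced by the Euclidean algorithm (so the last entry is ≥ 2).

53 = 5·10 + 3
10 = 3·3 + 1
3 = 3·1 + 0  (stop)
So 53/10 = [5; 3, 3].

[5; 3, 3]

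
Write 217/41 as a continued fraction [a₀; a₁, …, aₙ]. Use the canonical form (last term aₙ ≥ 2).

[5; 3, 2, 2, 2]

217 = 5·41 + 12
41 = 3·12 + 5
12 = 2·5 + 2
5 = 2·2 + 1
2 = 2·1 + 0  (stop)
So 217/41 = [5; 3, 2, 2, 2].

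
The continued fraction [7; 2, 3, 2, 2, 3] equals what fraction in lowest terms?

Fold from the inside: start with 3/1.
  2 + 1/3 = 7/3
  2 + 3/7 = 17/7
  3 + 7/17 = 58/17
  2 + 17/58 = 133/58
  7 + 58/133 = 989/133

989/133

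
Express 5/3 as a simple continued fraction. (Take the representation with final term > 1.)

5 = 1·3 + 2
3 = 1·2 + 1
2 = 2·1 + 0  (stop)
So 5/3 = [1; 1, 2].

[1; 1, 2]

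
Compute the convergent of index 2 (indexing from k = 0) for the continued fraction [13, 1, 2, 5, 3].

Using pₖ = aₖpₖ₋₁ + pₖ₋₂, qₖ = aₖqₖ₋₁ + qₖ₋₂ (with p₋₁=1, p₋₂=0, q₋₁=0, q₋₂=1):
  k=0: a=13, p=13, q=1
  k=1: a=1, p=14, q=1
  k=2: a=2, p=41, q=3

41/3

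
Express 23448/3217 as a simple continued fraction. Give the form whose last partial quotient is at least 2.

23448 = 7×3217 + 929
3217 = 3×929 + 430
929 = 2×430 + 69
430 = 6×69 + 16
69 = 4×16 + 5
16 = 3×5 + 1
5 = 5×1 + 0  (stop)
So 23448/3217 = [7; 3, 2, 6, 4, 3, 5].

[7; 3, 2, 6, 4, 3, 5]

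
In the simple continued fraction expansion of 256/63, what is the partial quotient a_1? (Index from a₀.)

15

256 = 4·63 + 4   →  a_0 = 4
63 = 15·4 + 3   →  a_1 = 15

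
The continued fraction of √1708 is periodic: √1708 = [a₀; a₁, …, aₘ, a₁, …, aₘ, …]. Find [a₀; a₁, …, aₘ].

a₀ = ⌊√1708⌋ = 41.
With m₀=0, d₀=1 and mₖ₊₁ = dₖaₖ − mₖ, dₖ₊₁ = (n − mₖ₊₁²)/dₖ, aₖ₊₁ = ⌊(a₀+mₖ₊₁)/dₖ₊₁⌋:
  k=1: m=41, d=27, a=3
  k=2: m=40, d=4, a=20
  k=3: m=40, d=27, a=3
  k=4: m=41, d=1, a=82
d=1 and a=2a₀=82 at k=4, so the next step gives (m, d) = (41, 27) again — its k=1 value — and the period has length 4.

[41; 3, 20, 3, 82]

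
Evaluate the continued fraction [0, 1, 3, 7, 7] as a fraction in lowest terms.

157/207

Fold from the inside: start with 7/1.
  7 + 1/7 = 50/7
  3 + 7/50 = 157/50
  1 + 50/157 = 207/157
  0 + 157/207 = 157/207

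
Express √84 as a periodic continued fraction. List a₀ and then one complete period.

[9; 6, 18]

a₀ = ⌊√84⌋ = 9.
With m₀=0, d₀=1 and mₖ₊₁ = dₖaₖ − mₖ, dₖ₊₁ = (n − mₖ₊₁²)/dₖ, aₖ₊₁ = ⌊(a₀+mₖ₊₁)/dₖ₊₁⌋:
  k=1: m=9, d=3, a=6
  k=2: m=9, d=1, a=18
d=1 and a=2a₀=18 at k=2, so the next step gives (m, d) = (9, 3) again — its k=1 value — and the period has length 2.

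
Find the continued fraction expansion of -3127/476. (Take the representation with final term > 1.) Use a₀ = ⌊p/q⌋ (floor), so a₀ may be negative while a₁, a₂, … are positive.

[-7; 2, 3, 9, 2, 3]

-3127 = -7*476 + 205
476 = 2*205 + 66
205 = 3*66 + 7
66 = 9*7 + 3
7 = 2*3 + 1
3 = 3*1 + 0  (stop)
So -3127/476 = [-7; 2, 3, 9, 2, 3].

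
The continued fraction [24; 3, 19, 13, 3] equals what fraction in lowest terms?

56659/2329

Using pₖ = aₖpₖ₋₁ + pₖ₋₂ and qₖ = aₖqₖ₋₁ + qₖ₋₂:
  k=0: a=24, p=24, q=1
  k=1: a=3, p=73, q=3
  k=2: a=19, p=1411, q=58
  k=3: a=13, p=18416, q=757
  k=4: a=3, p=56659, q=2329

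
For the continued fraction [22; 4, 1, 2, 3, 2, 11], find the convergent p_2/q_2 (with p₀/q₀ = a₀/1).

Using pₖ = aₖpₖ₋₁ + pₖ₋₂, qₖ = aₖqₖ₋₁ + qₖ₋₂ (with p₋₁=1, p₋₂=0, q₋₁=0, q₋₂=1):
  k=0: a=22, p=22, q=1
  k=1: a=4, p=89, q=4
  k=2: a=1, p=111, q=5

111/5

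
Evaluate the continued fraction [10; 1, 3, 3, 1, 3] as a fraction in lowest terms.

Using pₖ = aₖpₖ₋₁ + pₖ₋₂ and qₖ = aₖqₖ₋₁ + qₖ₋₂:
  k=0: a=10, p=10, q=1
  k=1: a=1, p=11, q=1
  k=2: a=3, p=43, q=4
  k=3: a=3, p=140, q=13
  k=4: a=1, p=183, q=17
  k=5: a=3, p=689, q=64

689/64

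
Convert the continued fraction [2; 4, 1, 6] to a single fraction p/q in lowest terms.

Fold from the inside: start with 6/1.
  1 + 1/6 = 7/6
  4 + 6/7 = 34/7
  2 + 7/34 = 75/34

75/34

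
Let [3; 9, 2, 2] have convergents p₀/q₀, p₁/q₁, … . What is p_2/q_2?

59/19

Using pₖ = aₖpₖ₋₁ + pₖ₋₂, qₖ = aₖqₖ₋₁ + qₖ₋₂ (with p₋₁=1, p₋₂=0, q₋₁=0, q₋₂=1):
  k=0: a=3, p=3, q=1
  k=1: a=9, p=28, q=9
  k=2: a=2, p=59, q=19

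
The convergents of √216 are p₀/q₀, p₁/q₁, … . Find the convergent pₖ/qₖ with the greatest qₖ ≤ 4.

44/3

√216 = [14; 1, 2, 3, 2, 1, 28, …] (period length 6).
Convergents:
  p_0/q_0 = 14/1
  p_1/q_1 = 15/1
  p_2/q_2 = 44/3
  p_3/q_3 = 147/10
q_2 = 3 ≤ 4 < 10 = q_3, so the answer is 44/3.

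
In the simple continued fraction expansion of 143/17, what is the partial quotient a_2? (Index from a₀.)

2

143 = 8·17 + 7   →  a_0 = 8
17 = 2·7 + 3   →  a_1 = 2
7 = 2·3 + 1   →  a_2 = 2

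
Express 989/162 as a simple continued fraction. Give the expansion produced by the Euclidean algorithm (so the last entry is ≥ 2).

989 = 6×162 + 17
162 = 9×17 + 9
17 = 1×9 + 8
9 = 1×8 + 1
8 = 8×1 + 0  (stop)
So 989/162 = [6; 9, 1, 1, 8].

[6; 9, 1, 1, 8]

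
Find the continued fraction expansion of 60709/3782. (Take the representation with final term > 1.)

60709 = 16*3782 + 197
3782 = 19*197 + 39
197 = 5*39 + 2
39 = 19*2 + 1
2 = 2*1 + 0  (stop)
So 60709/3782 = [16; 19, 5, 19, 2].

[16; 19, 5, 19, 2]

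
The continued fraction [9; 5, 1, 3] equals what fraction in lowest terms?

Using pₖ = aₖpₖ₋₁ + pₖ₋₂ and qₖ = aₖqₖ₋₁ + qₖ₋₂:
  k=0: a=9, p=9, q=1
  k=1: a=5, p=46, q=5
  k=2: a=1, p=55, q=6
  k=3: a=3, p=211, q=23

211/23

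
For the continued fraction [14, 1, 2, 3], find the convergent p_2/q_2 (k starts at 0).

44/3

Using pₖ = aₖpₖ₋₁ + pₖ₋₂, qₖ = aₖqₖ₋₁ + qₖ₋₂ (with p₋₁=1, p₋₂=0, q₋₁=0, q₋₂=1):
  k=0: a=14, p=14, q=1
  k=1: a=1, p=15, q=1
  k=2: a=2, p=44, q=3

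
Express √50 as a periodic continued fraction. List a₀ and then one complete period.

a₀ = ⌊√50⌋ = 7.
With m₀=0, d₀=1 and mₖ₊₁ = dₖaₖ − mₖ, dₖ₊₁ = (n − mₖ₊₁²)/dₖ, aₖ₊₁ = ⌊(a₀+mₖ₊₁)/dₖ₊₁⌋:
  k=1: m=7, d=1, a=14
d=1 and a=2a₀=14 at k=1, so the next step gives (m, d) = (7, 1) again — its k=1 value — and the period has length 1.

[7; 14]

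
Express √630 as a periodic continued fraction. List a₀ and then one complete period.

[25; 10, 50]

a₀ = ⌊√630⌋ = 25.
With m₀=0, d₀=1 and mₖ₊₁ = dₖaₖ − mₖ, dₖ₊₁ = (n − mₖ₊₁²)/dₖ, aₖ₊₁ = ⌊(a₀+mₖ₊₁)/dₖ₊₁⌋:
  k=1: m=25, d=5, a=10
  k=2: m=25, d=1, a=50
d=1 and a=2a₀=50 at k=2, so the next step gives (m, d) = (25, 5) again — its k=1 value — and the period has length 2.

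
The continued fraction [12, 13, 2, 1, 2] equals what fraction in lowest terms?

Fold from the inside: start with 2/1.
  1 + 1/2 = 3/2
  2 + 2/3 = 8/3
  13 + 3/8 = 107/8
  12 + 8/107 = 1292/107

1292/107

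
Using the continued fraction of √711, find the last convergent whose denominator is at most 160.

4213/158

√711 = [26; 1, 1, 1, 52, …] (period length 4).
Convergents:
  p_0/q_0 = 26/1
  p_1/q_1 = 27/1
  p_2/q_2 = 53/2
  p_3/q_3 = 80/3
  p_4/q_4 = 4213/158
  p_5/q_5 = 4293/161
q_4 = 158 ≤ 160 < 161 = q_5, so the answer is 4213/158.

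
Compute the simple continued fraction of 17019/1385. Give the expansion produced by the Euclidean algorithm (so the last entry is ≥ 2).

17019 = 12×1385 + 399
1385 = 3×399 + 188
399 = 2×188 + 23
188 = 8×23 + 4
23 = 5×4 + 3
4 = 1×3 + 1
3 = 3×1 + 0  (stop)
So 17019/1385 = [12; 3, 2, 8, 5, 1, 3].

[12; 3, 2, 8, 5, 1, 3]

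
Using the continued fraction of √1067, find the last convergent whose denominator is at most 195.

6337/194

√1067 = [32; 1, 1, 1, 64, …] (period length 4).
Convergents:
  p_0/q_0 = 32/1
  p_1/q_1 = 33/1
  p_2/q_2 = 65/2
  p_3/q_3 = 98/3
  p_4/q_4 = 6337/194
  p_5/q_5 = 6435/197
q_4 = 194 ≤ 195 < 197 = q_5, so the answer is 6337/194.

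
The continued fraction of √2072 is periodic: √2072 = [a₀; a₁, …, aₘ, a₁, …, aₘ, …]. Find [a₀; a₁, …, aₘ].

[45; 1, 1, 12, 1, 1, 90]

a₀ = ⌊√2072⌋ = 45.
With m₀=0, d₀=1 and mₖ₊₁ = dₖaₖ − mₖ, dₖ₊₁ = (n − mₖ₊₁²)/dₖ, aₖ₊₁ = ⌊(a₀+mₖ₊₁)/dₖ₊₁⌋:
  k=1: m=45, d=47, a=1
  k=2: m=2, d=44, a=1
  k=3: m=42, d=7, a=12
  k=4: m=42, d=44, a=1
  k=5: m=2, d=47, a=1
  k=6: m=45, d=1, a=90
d=1 and a=2a₀=90 at k=6, so the next step gives (m, d) = (45, 47) again — its k=1 value — and the period has length 6.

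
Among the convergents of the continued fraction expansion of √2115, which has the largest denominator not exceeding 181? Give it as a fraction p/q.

4231/92

√2115 = [45; 1, 90, …] (period length 2).
Convergents:
  p_0/q_0 = 45/1
  p_1/q_1 = 46/1
  p_2/q_2 = 4185/91
  p_3/q_3 = 4231/92
  p_4/q_4 = 384975/8371
q_3 = 92 ≤ 181 < 8371 = q_4, so the answer is 4231/92.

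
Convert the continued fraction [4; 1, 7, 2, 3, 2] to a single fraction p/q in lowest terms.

Using pₖ = aₖpₖ₋₁ + pₖ₋₂ and qₖ = aₖqₖ₋₁ + qₖ₋₂:
  k=0: a=4, p=4, q=1
  k=1: a=1, p=5, q=1
  k=2: a=7, p=39, q=8
  k=3: a=2, p=83, q=17
  k=4: a=3, p=288, q=59
  k=5: a=2, p=659, q=135

659/135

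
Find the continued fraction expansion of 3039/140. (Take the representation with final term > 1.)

3039 = 21·140 + 99
140 = 1·99 + 41
99 = 2·41 + 17
41 = 2·17 + 7
17 = 2·7 + 3
7 = 2·3 + 1
3 = 3·1 + 0  (stop)
So 3039/140 = [21; 1, 2, 2, 2, 2, 3].

[21; 1, 2, 2, 2, 2, 3]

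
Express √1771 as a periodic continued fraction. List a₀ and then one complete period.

[42; 12, 84]

a₀ = ⌊√1771⌋ = 42.
With m₀=0, d₀=1 and mₖ₊₁ = dₖaₖ − mₖ, dₖ₊₁ = (n − mₖ₊₁²)/dₖ, aₖ₊₁ = ⌊(a₀+mₖ₊₁)/dₖ₊₁⌋:
  k=1: m=42, d=7, a=12
  k=2: m=42, d=1, a=84
d=1 and a=2a₀=84 at k=2, so the next step gives (m, d) = (42, 7) again — its k=1 value — and the period has length 2.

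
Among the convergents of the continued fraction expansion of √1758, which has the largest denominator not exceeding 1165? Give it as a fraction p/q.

√1758 = [41; 1, 12, 1, 82, …] (period length 4).
Convergents:
  p_0/q_0 = 41/1
  p_1/q_1 = 42/1
  p_2/q_2 = 545/13
  p_3/q_3 = 587/14
  p_4/q_4 = 48679/1161
  p_5/q_5 = 49266/1175
q_4 = 1161 ≤ 1165 < 1175 = q_5, so the answer is 48679/1161.

48679/1161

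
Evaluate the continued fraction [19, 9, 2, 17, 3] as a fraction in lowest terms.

Using pₖ = aₖpₖ₋₁ + pₖ₋₂ and qₖ = aₖqₖ₋₁ + qₖ₋₂:
  k=0: a=19, p=19, q=1
  k=1: a=9, p=172, q=9
  k=2: a=2, p=363, q=19
  k=3: a=17, p=6343, q=332
  k=4: a=3, p=19392, q=1015

19392/1015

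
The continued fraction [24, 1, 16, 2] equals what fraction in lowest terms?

Using pₖ = aₖpₖ₋₁ + pₖ₋₂ and qₖ = aₖqₖ₋₁ + qₖ₋₂:
  k=0: a=24, p=24, q=1
  k=1: a=1, p=25, q=1
  k=2: a=16, p=424, q=17
  k=3: a=2, p=873, q=35

873/35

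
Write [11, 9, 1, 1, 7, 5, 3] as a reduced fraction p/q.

26041/2345

Fold from the inside: start with 3/1.
  5 + 1/3 = 16/3
  7 + 3/16 = 115/16
  1 + 16/115 = 131/115
  1 + 115/131 = 246/131
  9 + 131/246 = 2345/246
  11 + 246/2345 = 26041/2345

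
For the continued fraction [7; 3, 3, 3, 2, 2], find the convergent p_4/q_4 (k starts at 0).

Using pₖ = aₖpₖ₋₁ + pₖ₋₂, qₖ = aₖqₖ₋₁ + qₖ₋₂ (with p₋₁=1, p₋₂=0, q₋₁=0, q₋₂=1):
  k=0: a=7, p=7, q=1
  k=1: a=3, p=22, q=3
  k=2: a=3, p=73, q=10
  k=3: a=3, p=241, q=33
  k=4: a=2, p=555, q=76

555/76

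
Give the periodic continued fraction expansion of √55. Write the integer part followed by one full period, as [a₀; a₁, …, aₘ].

[7; 2, 2, 2, 14]

a₀ = ⌊√55⌋ = 7.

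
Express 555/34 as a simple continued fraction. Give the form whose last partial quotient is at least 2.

[16; 3, 11]

555 = 16*34 + 11
34 = 3*11 + 1
11 = 11*1 + 0  (stop)
So 555/34 = [16; 3, 11].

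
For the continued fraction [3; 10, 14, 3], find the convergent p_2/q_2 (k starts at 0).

437/141

Using pₖ = aₖpₖ₋₁ + pₖ₋₂, qₖ = aₖqₖ₋₁ + qₖ₋₂ (with p₋₁=1, p₋₂=0, q₋₁=0, q₋₂=1):
  k=0: a=3, p=3, q=1
  k=1: a=10, p=31, q=10
  k=2: a=14, p=437, q=141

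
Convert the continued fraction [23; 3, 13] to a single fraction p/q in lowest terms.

Fold from the inside: start with 13/1.
  3 + 1/13 = 40/13
  23 + 13/40 = 933/40

933/40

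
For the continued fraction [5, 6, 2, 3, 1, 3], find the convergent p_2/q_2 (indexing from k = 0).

67/13

Using pₖ = aₖpₖ₋₁ + pₖ₋₂, qₖ = aₖqₖ₋₁ + qₖ₋₂ (with p₋₁=1, p₋₂=0, q₋₁=0, q₋₂=1):
  k=0: a=5, p=5, q=1
  k=1: a=6, p=31, q=6
  k=2: a=2, p=67, q=13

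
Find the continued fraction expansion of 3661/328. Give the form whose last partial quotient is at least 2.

[11; 6, 5, 3, 3]

3661 = 11*328 + 53
328 = 6*53 + 10
53 = 5*10 + 3
10 = 3*3 + 1
3 = 3*1 + 0  (stop)
So 3661/328 = [11; 6, 5, 3, 3].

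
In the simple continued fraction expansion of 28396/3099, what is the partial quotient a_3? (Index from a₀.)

28396 = 9·3099 + 505   →  a_0 = 9
3099 = 6·505 + 69   →  a_1 = 6
505 = 7·69 + 22   →  a_2 = 7
69 = 3·22 + 3   →  a_3 = 3

3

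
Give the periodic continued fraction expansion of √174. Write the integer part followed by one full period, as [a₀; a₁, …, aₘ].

a₀ = ⌊√174⌋ = 13.
With m₀=0, d₀=1 and mₖ₊₁ = dₖaₖ − mₖ, dₖ₊₁ = (n − mₖ₊₁²)/dₖ, aₖ₊₁ = ⌊(a₀+mₖ₊₁)/dₖ₊₁⌋:
  k=1: m=13, d=5, a=5
  k=2: m=12, d=6, a=4
  k=3: m=12, d=5, a=5
  k=4: m=13, d=1, a=26
d=1 and a=2a₀=26 at k=4, so the next step gives (m, d) = (13, 5) again — its k=1 value — and the period has length 4.

[13; 5, 4, 5, 26]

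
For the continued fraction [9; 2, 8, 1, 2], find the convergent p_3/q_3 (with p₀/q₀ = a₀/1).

180/19

Using pₖ = aₖpₖ₋₁ + pₖ₋₂, qₖ = aₖqₖ₋₁ + qₖ₋₂ (with p₋₁=1, p₋₂=0, q₋₁=0, q₋₂=1):
  k=0: a=9, p=9, q=1
  k=1: a=2, p=19, q=2
  k=2: a=8, p=161, q=17
  k=3: a=1, p=180, q=19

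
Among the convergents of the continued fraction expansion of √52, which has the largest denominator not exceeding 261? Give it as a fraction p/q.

√52 = [7; 4, 1, 2, 1, 4, 14, …] (period length 6).
Convergents:
  p_0/q_0 = 7/1
  p_1/q_1 = 29/4
  p_2/q_2 = 36/5
  p_3/q_3 = 101/14
  p_4/q_4 = 137/19
  p_5/q_5 = 649/90
  p_6/q_6 = 9223/1279
q_5 = 90 ≤ 261 < 1279 = q_6, so the answer is 649/90.

649/90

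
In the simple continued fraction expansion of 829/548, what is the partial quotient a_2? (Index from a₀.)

829 = 1·548 + 281   →  a_0 = 1
548 = 1·281 + 267   →  a_1 = 1
281 = 1·267 + 14   →  a_2 = 1

1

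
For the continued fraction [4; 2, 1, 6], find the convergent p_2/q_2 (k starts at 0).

13/3

Using pₖ = aₖpₖ₋₁ + pₖ₋₂, qₖ = aₖqₖ₋₁ + qₖ₋₂ (with p₋₁=1, p₋₂=0, q₋₁=0, q₋₂=1):
  k=0: a=4, p=4, q=1
  k=1: a=2, p=9, q=2
  k=2: a=1, p=13, q=3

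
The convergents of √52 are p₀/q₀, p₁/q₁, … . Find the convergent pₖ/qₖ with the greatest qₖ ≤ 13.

√52 = [7; 4, 1, 2, 1, 4, 14, …] (period length 6).
Convergents:
  p_0/q_0 = 7/1
  p_1/q_1 = 29/4
  p_2/q_2 = 36/5
  p_3/q_3 = 101/14
q_2 = 5 ≤ 13 < 14 = q_3, so the answer is 36/5.

36/5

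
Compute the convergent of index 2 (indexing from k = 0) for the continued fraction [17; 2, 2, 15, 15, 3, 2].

87/5

Using pₖ = aₖpₖ₋₁ + pₖ₋₂, qₖ = aₖqₖ₋₁ + qₖ₋₂ (with p₋₁=1, p₋₂=0, q₋₁=0, q₋₂=1):
  k=0: a=17, p=17, q=1
  k=1: a=2, p=35, q=2
  k=2: a=2, p=87, q=5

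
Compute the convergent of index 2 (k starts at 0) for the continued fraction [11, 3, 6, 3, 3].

Using pₖ = aₖpₖ₋₁ + pₖ₋₂, qₖ = aₖqₖ₋₁ + qₖ₋₂ (with p₋₁=1, p₋₂=0, q₋₁=0, q₋₂=1):
  k=0: a=11, p=11, q=1
  k=1: a=3, p=34, q=3
  k=2: a=6, p=215, q=19

215/19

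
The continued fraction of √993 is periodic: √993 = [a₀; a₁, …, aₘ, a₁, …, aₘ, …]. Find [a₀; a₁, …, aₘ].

a₀ = ⌊√993⌋ = 31.
With m₀=0, d₀=1 and mₖ₊₁ = dₖaₖ − mₖ, dₖ₊₁ = (n − mₖ₊₁²)/dₖ, aₖ₊₁ = ⌊(a₀+mₖ₊₁)/dₖ₊₁⌋:
  k=1: m=31, d=32, a=1
  k=2: m=1, d=31, a=1
  k=3: m=30, d=3, a=20
  k=4: m=30, d=31, a=1
  k=5: m=1, d=32, a=1
  k=6: m=31, d=1, a=62
d=1 and a=2a₀=62 at k=6, so the next step gives (m, d) = (31, 32) again — its k=1 value — and the period has length 6.

[31; 1, 1, 20, 1, 1, 62]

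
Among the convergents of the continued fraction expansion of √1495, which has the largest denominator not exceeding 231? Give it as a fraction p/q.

√1495 = [38; 1, 1, 1, 76, …] (period length 4).
Convergents:
  p_0/q_0 = 38/1
  p_1/q_1 = 39/1
  p_2/q_2 = 77/2
  p_3/q_3 = 116/3
  p_4/q_4 = 8893/230
  p_5/q_5 = 9009/233
q_4 = 230 ≤ 231 < 233 = q_5, so the answer is 8893/230.

8893/230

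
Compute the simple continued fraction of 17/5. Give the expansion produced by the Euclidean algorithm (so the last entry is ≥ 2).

[3; 2, 2]

17 = 3*5 + 2
5 = 2*2 + 1
2 = 2*1 + 0  (stop)
So 17/5 = [3; 2, 2].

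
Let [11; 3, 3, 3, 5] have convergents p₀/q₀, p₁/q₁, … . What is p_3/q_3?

373/33

Using pₖ = aₖpₖ₋₁ + pₖ₋₂, qₖ = aₖqₖ₋₁ + qₖ₋₂ (with p₋₁=1, p₋₂=0, q₋₁=0, q₋₂=1):
  k=0: a=11, p=11, q=1
  k=1: a=3, p=34, q=3
  k=2: a=3, p=113, q=10
  k=3: a=3, p=373, q=33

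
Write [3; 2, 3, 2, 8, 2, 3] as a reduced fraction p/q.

3413/993

Fold from the inside: start with 3/1.
  2 + 1/3 = 7/3
  8 + 3/7 = 59/7
  2 + 7/59 = 125/59
  3 + 59/125 = 434/125
  2 + 125/434 = 993/434
  3 + 434/993 = 3413/993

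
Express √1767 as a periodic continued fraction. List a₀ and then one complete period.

[42; 28, 84]

a₀ = ⌊√1767⌋ = 42.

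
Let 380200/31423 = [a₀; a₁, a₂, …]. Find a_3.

14

380200 = 12·31423 + 3124   →  a_0 = 12
31423 = 10·3124 + 183   →  a_1 = 10
3124 = 17·183 + 13   →  a_2 = 17
183 = 14·13 + 1   →  a_3 = 14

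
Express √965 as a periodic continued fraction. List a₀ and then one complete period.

a₀ = ⌊√965⌋ = 31.
With m₀=0, d₀=1 and mₖ₊₁ = dₖaₖ − mₖ, dₖ₊₁ = (n − mₖ₊₁²)/dₖ, aₖ₊₁ = ⌊(a₀+mₖ₊₁)/dₖ₊₁⌋:
  k=1: m=31, d=4, a=15
  k=2: m=29, d=31, a=1
  k=3: m=2, d=31, a=1
  k=4: m=29, d=4, a=15
  k=5: m=31, d=1, a=62
d=1 and a=2a₀=62 at k=5, so the next step gives (m, d) = (31, 4) again — its k=1 value — and the period has length 5.

[31; 15, 1, 1, 15, 62]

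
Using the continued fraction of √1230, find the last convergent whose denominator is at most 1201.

√1230 = [35; 14, 70, …] (period length 2).
Convergents:
  p_0/q_0 = 35/1
  p_1/q_1 = 491/14
  p_2/q_2 = 34405/981
  p_3/q_3 = 482161/13748
q_2 = 981 ≤ 1201 < 13748 = q_3, so the answer is 34405/981.

34405/981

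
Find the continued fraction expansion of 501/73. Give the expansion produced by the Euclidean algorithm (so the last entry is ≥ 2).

[6; 1, 6, 3, 3]

501 = 6·73 + 63
73 = 1·63 + 10
63 = 6·10 + 3
10 = 3·3 + 1
3 = 3·1 + 0  (stop)
So 501/73 = [6; 1, 6, 3, 3].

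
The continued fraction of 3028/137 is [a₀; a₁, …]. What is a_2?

3028 = 22·137 + 14   →  a_0 = 22
137 = 9·14 + 11   →  a_1 = 9
14 = 1·11 + 3   →  a_2 = 1

1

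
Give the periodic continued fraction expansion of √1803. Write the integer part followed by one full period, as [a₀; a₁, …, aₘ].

[42; 2, 6, 28, 6, 2, 84]

a₀ = ⌊√1803⌋ = 42.
With m₀=0, d₀=1 and mₖ₊₁ = dₖaₖ − mₖ, dₖ₊₁ = (n − mₖ₊₁²)/dₖ, aₖ₊₁ = ⌊(a₀+mₖ₊₁)/dₖ₊₁⌋:
  k=1: m=42, d=39, a=2
  k=2: m=36, d=13, a=6
  k=3: m=42, d=3, a=28
  k=4: m=42, d=13, a=6
  k=5: m=36, d=39, a=2
  k=6: m=42, d=1, a=84
d=1 and a=2a₀=84 at k=6, so the next step gives (m, d) = (42, 39) again — its k=1 value — and the period has length 6.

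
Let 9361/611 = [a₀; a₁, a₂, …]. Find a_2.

9361 = 15·611 + 196   →  a_0 = 15
611 = 3·196 + 23   →  a_1 = 3
196 = 8·23 + 12   →  a_2 = 8

8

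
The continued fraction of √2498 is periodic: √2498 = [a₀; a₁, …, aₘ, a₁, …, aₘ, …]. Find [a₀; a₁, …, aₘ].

a₀ = ⌊√2498⌋ = 49.
With m₀=0, d₀=1 and mₖ₊₁ = dₖaₖ − mₖ, dₖ₊₁ = (n − mₖ₊₁²)/dₖ, aₖ₊₁ = ⌊(a₀+mₖ₊₁)/dₖ₊₁⌋:
  k=1: m=49, d=97, a=1
  k=2: m=48, d=2, a=48
  k=3: m=48, d=97, a=1
  k=4: m=49, d=1, a=98
d=1 and a=2a₀=98 at k=4, so the next step gives (m, d) = (49, 97) again — its k=1 value — and the period has length 4.

[49; 1, 48, 1, 98]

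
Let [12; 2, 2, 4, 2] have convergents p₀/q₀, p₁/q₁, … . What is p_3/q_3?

Using pₖ = aₖpₖ₋₁ + pₖ₋₂, qₖ = aₖqₖ₋₁ + qₖ₋₂ (with p₋₁=1, p₋₂=0, q₋₁=0, q₋₂=1):
  k=0: a=12, p=12, q=1
  k=1: a=2, p=25, q=2
  k=2: a=2, p=62, q=5
  k=3: a=4, p=273, q=22

273/22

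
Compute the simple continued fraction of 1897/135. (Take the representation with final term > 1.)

[14; 19, 3, 2]

1897 = 14×135 + 7
135 = 19×7 + 2
7 = 3×2 + 1
2 = 2×1 + 0  (stop)
So 1897/135 = [14; 19, 3, 2].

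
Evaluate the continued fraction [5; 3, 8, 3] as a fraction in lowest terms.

Fold from the inside: start with 3/1.
  8 + 1/3 = 25/3
  3 + 3/25 = 78/25
  5 + 25/78 = 415/78

415/78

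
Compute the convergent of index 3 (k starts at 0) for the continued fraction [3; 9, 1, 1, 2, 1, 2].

Using pₖ = aₖpₖ₋₁ + pₖ₋₂, qₖ = aₖqₖ₋₁ + qₖ₋₂ (with p₋₁=1, p₋₂=0, q₋₁=0, q₋₂=1):
  k=0: a=3, p=3, q=1
  k=1: a=9, p=28, q=9
  k=2: a=1, p=31, q=10
  k=3: a=1, p=59, q=19

59/19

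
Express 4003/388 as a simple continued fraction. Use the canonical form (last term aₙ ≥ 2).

[10; 3, 6, 2, 9]

4003 = 10·388 + 123
388 = 3·123 + 19
123 = 6·19 + 9
19 = 2·9 + 1
9 = 9·1 + 0  (stop)
So 4003/388 = [10; 3, 6, 2, 9].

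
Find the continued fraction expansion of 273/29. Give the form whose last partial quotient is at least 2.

[9; 2, 2, 2, 2]

273 = 9·29 + 12
29 = 2·12 + 5
12 = 2·5 + 2
5 = 2·2 + 1
2 = 2·1 + 0  (stop)
So 273/29 = [9; 2, 2, 2, 2].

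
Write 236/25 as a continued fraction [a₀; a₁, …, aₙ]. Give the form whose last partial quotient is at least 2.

236 = 9×25 + 11
25 = 2×11 + 3
11 = 3×3 + 2
3 = 1×2 + 1
2 = 2×1 + 0  (stop)
So 236/25 = [9; 2, 3, 1, 2].

[9; 2, 3, 1, 2]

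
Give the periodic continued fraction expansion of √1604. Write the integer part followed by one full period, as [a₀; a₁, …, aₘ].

[40; 20, 80]

a₀ = ⌊√1604⌋ = 40.
With m₀=0, d₀=1 and mₖ₊₁ = dₖaₖ − mₖ, dₖ₊₁ = (n − mₖ₊₁²)/dₖ, aₖ₊₁ = ⌊(a₀+mₖ₊₁)/dₖ₊₁⌋:
  k=1: m=40, d=4, a=20
  k=2: m=40, d=1, a=80
d=1 and a=2a₀=80 at k=2, so the next step gives (m, d) = (40, 4) again — its k=1 value — and the period has length 2.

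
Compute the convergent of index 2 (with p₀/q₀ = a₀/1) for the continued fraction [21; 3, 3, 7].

Using pₖ = aₖpₖ₋₁ + pₖ₋₂, qₖ = aₖqₖ₋₁ + qₖ₋₂ (with p₋₁=1, p₋₂=0, q₋₁=0, q₋₂=1):
  k=0: a=21, p=21, q=1
  k=1: a=3, p=64, q=3
  k=2: a=3, p=213, q=10

213/10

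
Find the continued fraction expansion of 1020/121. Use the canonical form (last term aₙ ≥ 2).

[8; 2, 3, 17]

1020 = 8·121 + 52
121 = 2·52 + 17
52 = 3·17 + 1
17 = 17·1 + 0  (stop)
So 1020/121 = [8; 2, 3, 17].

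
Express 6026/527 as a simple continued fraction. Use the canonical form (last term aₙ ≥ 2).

[11; 2, 3, 3, 7, 3]

6026 = 11*527 + 229
527 = 2*229 + 69
229 = 3*69 + 22
69 = 3*22 + 3
22 = 7*3 + 1
3 = 3*1 + 0  (stop)
So 6026/527 = [11; 2, 3, 3, 7, 3].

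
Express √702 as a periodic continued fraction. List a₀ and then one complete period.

[26; 2, 52]

a₀ = ⌊√702⌋ = 26.
With m₀=0, d₀=1 and mₖ₊₁ = dₖaₖ − mₖ, dₖ₊₁ = (n − mₖ₊₁²)/dₖ, aₖ₊₁ = ⌊(a₀+mₖ₊₁)/dₖ₊₁⌋:
  k=1: m=26, d=26, a=2
  k=2: m=26, d=1, a=52
d=1 and a=2a₀=52 at k=2, so the next step gives (m, d) = (26, 26) again — its k=1 value — and the period has length 2.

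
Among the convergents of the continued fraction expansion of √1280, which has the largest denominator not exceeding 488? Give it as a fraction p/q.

11556/323

√1280 = [35; 1, 3, 2, 17, 2, 3, 1, 70, …] (period length 8).
Convergents:
  p_0/q_0 = 35/1
  p_1/q_1 = 36/1
  p_2/q_2 = 143/4
  p_3/q_3 = 322/9
  p_4/q_4 = 5617/157
  p_5/q_5 = 11556/323
  p_6/q_6 = 40285/1126
q_5 = 323 ≤ 488 < 1126 = q_6, so the answer is 11556/323.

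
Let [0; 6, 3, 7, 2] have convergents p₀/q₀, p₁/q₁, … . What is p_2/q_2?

3/19

Using pₖ = aₖpₖ₋₁ + pₖ₋₂, qₖ = aₖqₖ₋₁ + qₖ₋₂ (with p₋₁=1, p₋₂=0, q₋₁=0, q₋₂=1):
  k=0: a=0, p=0, q=1
  k=1: a=6, p=1, q=6
  k=2: a=3, p=3, q=19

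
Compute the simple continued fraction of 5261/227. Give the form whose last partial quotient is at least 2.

[23; 5, 1, 2, 13]

5261 = 23·227 + 40
227 = 5·40 + 27
40 = 1·27 + 13
27 = 2·13 + 1
13 = 13·1 + 0  (stop)
So 5261/227 = [23; 5, 1, 2, 13].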